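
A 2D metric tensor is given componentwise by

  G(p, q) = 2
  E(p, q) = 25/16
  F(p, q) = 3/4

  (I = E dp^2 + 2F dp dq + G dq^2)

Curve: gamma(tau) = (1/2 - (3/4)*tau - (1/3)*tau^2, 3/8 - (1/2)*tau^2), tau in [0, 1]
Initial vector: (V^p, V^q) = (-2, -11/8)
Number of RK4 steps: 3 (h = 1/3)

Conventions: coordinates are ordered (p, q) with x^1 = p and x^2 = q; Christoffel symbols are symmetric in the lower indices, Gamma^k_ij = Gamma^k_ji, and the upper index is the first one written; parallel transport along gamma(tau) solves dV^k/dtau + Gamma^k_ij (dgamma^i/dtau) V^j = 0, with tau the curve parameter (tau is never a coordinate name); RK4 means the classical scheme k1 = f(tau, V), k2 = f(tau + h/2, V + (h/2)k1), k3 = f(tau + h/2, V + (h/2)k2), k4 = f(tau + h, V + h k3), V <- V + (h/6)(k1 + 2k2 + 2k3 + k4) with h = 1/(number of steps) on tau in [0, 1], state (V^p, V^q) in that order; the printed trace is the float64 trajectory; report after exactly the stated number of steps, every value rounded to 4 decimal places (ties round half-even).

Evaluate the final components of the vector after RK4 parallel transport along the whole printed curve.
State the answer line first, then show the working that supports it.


Answer: V^p = -2.0000, V^q = -1.3750

gamma'(tau) = (-3/4 - (2/3)*tau, -tau); f(tau, V)^k = -Gamma^k_ij(gamma(tau)) gamma'^i(tau) V^j; h = 1/3; intermediate values shown to 6 dp
curve data and Christoffel symbols at the stage parameters:
  tau = 0.000000: gamma = (0.500000, 0.375000), gamma' = (-0.750000, 0.000000); Gamma_ppp = 0.000000, Gamma_ppq = 0.000000, Gamma_pqq = 0.000000, Gamma_qpp = 0.000000, Gamma_qpq = 0.000000, Gamma_qqq = 0.000000
  tau = 0.166667: gamma = (0.365741, 0.361111), gamma' = (-0.861111, -0.166667); Gamma_ppp = 0.000000, Gamma_ppq = 0.000000, Gamma_pqq = 0.000000, Gamma_qpp = 0.000000, Gamma_qpq = 0.000000, Gamma_qqq = 0.000000
  tau = 0.333333: gamma = (0.212963, 0.319444), gamma' = (-0.972222, -0.333333); Gamma_ppp = 0.000000, Gamma_ppq = 0.000000, Gamma_pqq = 0.000000, Gamma_qpp = 0.000000, Gamma_qpq = 0.000000, Gamma_qqq = 0.000000
  tau = 0.500000: gamma = (0.041667, 0.250000), gamma' = (-1.083333, -0.500000); Gamma_ppp = 0.000000, Gamma_ppq = 0.000000, Gamma_pqq = 0.000000, Gamma_qpp = 0.000000, Gamma_qpq = 0.000000, Gamma_qqq = 0.000000
  tau = 0.666667: gamma = (-0.148148, 0.152778), gamma' = (-1.194444, -0.666667); Gamma_ppp = 0.000000, Gamma_ppq = 0.000000, Gamma_pqq = 0.000000, Gamma_qpp = 0.000000, Gamma_qpq = 0.000000, Gamma_qqq = 0.000000
  tau = 0.833333: gamma = (-0.356481, 0.027778), gamma' = (-1.305556, -0.833333); Gamma_ppp = 0.000000, Gamma_ppq = 0.000000, Gamma_pqq = 0.000000, Gamma_qpp = 0.000000, Gamma_qpq = 0.000000, Gamma_qqq = 0.000000
  tau = 1.000000: gamma = (-0.583333, -0.125000), gamma' = (-1.416667, -1.000000); Gamma_ppp = 0.000000, Gamma_ppq = 0.000000, Gamma_pqq = 0.000000, Gamma_qpp = 0.000000, Gamma_qpq = 0.000000, Gamma_qqq = 0.000000
step 0: V^p = -2.0000, V^q = -1.3750
step 1: k1 = (0.000000, 0.000000), k2 = (0.000000, 0.000000), k3 = (0.000000, 0.000000), k4 = (0.000000, 0.000000); V <- V + (h/6)(k1 + 2k2 + 2k3 + k4): V^p = -2.0000, V^q = -1.3750
step 2: k1 = (0.000000, 0.000000), k2 = (0.000000, 0.000000), k3 = (0.000000, 0.000000), k4 = (0.000000, 0.000000); V <- V + (h/6)(k1 + 2k2 + 2k3 + k4): V^p = -2.0000, V^q = -1.3750
step 3: k1 = (0.000000, 0.000000), k2 = (0.000000, 0.000000), k3 = (0.000000, 0.000000), k4 = (0.000000, 0.000000); V <- V + (h/6)(k1 + 2k2 + 2k3 + k4): V^p = -2.0000, V^q = -1.3750


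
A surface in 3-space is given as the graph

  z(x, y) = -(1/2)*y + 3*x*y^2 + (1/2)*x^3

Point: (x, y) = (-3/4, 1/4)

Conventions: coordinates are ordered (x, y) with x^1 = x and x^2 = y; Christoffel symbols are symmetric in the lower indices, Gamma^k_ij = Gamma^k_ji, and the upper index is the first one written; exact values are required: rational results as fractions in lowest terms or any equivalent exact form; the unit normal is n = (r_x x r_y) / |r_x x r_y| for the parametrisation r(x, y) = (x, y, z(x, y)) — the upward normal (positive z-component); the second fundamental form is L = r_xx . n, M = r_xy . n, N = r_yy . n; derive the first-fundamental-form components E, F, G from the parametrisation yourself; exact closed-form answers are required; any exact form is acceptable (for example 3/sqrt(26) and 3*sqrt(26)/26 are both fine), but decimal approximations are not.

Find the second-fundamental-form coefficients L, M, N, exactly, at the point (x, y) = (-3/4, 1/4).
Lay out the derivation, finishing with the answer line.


z_x = 33/32, z_y = -13/8, z_xx = -9/4, z_xy = 3/2, z_yy = -9/2
E = 2113/1024, F = -429/256, G = 233/64; answer radicand W^2 = 4817/1024
unnormalised second-form numerators: l = -9/4, m = 3/2, n = -9/2; L = l/sqrt(4817/1024), and similarly M = m/sqrt(W^2), N = n/sqrt(W^2)

Answer: L = -72*sqrt(4817)/4817, M = 48*sqrt(4817)/4817, N = -144*sqrt(4817)/4817


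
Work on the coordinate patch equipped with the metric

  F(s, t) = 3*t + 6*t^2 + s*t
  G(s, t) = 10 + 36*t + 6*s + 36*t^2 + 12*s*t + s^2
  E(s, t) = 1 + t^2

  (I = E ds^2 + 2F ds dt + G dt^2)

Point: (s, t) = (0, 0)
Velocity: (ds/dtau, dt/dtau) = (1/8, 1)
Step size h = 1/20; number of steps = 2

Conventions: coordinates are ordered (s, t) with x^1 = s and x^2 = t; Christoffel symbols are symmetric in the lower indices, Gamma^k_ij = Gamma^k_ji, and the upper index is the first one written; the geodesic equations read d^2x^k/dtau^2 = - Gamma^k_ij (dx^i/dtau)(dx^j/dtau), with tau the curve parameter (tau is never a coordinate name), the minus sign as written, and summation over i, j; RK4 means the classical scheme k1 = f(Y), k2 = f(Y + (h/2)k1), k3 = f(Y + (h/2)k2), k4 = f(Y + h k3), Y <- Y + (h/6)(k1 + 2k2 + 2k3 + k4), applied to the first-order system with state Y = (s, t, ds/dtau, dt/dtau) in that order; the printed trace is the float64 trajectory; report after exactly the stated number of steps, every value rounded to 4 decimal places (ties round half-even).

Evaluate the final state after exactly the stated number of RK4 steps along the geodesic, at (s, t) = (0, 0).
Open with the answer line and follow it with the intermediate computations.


Answer: s = 0.0124, t = 0.0920, ds/dtau = 0.1231, dt/dtau = 0.8513

f(Y) = (ds/dtau, dt/dtau, -Gamma^s_ij Y'^i Y'^j, -Gamma^t_ij Y'^i Y'^j) with the Gammas evaluated at the stage position; h = 0.050000; intermediate values shown to 6 dp
step 0: s = 0.0000, t = 0.0000, ds/dtau = 0.1250, dt/dtau = 1.0000
step 1:
  k1: at (s, t) = (0.000000, 0.000000), (ds/dtau, dt/dtau) = (0.125000, 1.000000); Gamma_sss = 0.000000, Gamma_sst = 0.000000, Gamma_stt = 0.000000, Gamma_tss = 0.000000, Gamma_tst = 0.300000, Gamma_ttt = 1.800000; k1 = (0.125000, 1.000000, 0.000000, -1.875000)
  k2: at (s, t) = (0.003125, 0.025000), (ds/dtau, dt/dtau) = (0.125000, 0.953125); Gamma_sss = 0.000000, Gamma_sst = 0.002285, Gamma_stt = 0.013708, Gamma_tss = 0.000000, Gamma_tst = 0.288146, Gamma_ttt = 1.728873; k2 = (0.125000, 0.953125, -0.012997, -1.639250)
  k3: at (s, t) = (0.003125, 0.023828), (ds/dtau, dt/dtau) = (0.124675, 0.959019); Gamma_sss = 0.000000, Gamma_sst = 0.002186, Gamma_stt = 0.013118, Gamma_tss = 0.000000, Gamma_tst = 0.288673, Gamma_ttt = 1.732037; k3 = (0.124675, 0.959019, -0.012588, -1.662015)
  k4: at (s, t) = (0.006234, 0.047951), (ds/dtau, dt/dtau) = (0.124371, 0.916899); Gamma_sss = 0.000000, Gamma_sst = 0.004046, Gamma_stt = 0.024274, Gamma_tss = 0.000000, Gamma_tst = 0.277915, Gamma_ttt = 1.667489; k4 = (0.124371, 0.916899, -0.021330, -1.465249)
  Y <- Y + (h/6)(k1 + 2k2 + 2k3 + k4): s = 0.0062, t = 0.0478, ds/dtau = 0.1244, dt/dtau = 0.9171
step 2:
  k1: at (s, t) = (0.006239, 0.047843), (ds/dtau, dt/dtau) = (0.124396, 0.917144); Gamma_sss = 0.000000, Gamma_sst = 0.004038, Gamma_stt = 0.024228, Gamma_tss = 0.000000, Gamma_tst = 0.277960, Gamma_ttt = 1.667760; k1 = (0.124396, 0.917144, -0.021301, -1.466264)
  k2: at (s, t) = (0.009349, 0.070772), (ds/dtau, dt/dtau) = (0.123863, 0.880487); Gamma_sss = 0.000000, Gamma_sst = 0.005530, Gamma_stt = 0.033181, Gamma_tss = 0.000000, Gamma_tst = 0.268338, Gamma_ttt = 1.610027; k2 = (0.123863, 0.880487, -0.026930, -1.306715)
  k3: at (s, t) = (0.009336, 0.069855), (ds/dtau, dt/dtau) = (0.123723, 0.884476); Gamma_sss = 0.000000, Gamma_sst = 0.005475, Gamma_stt = 0.032849, Gamma_tss = 0.000000, Gamma_tst = 0.268704, Gamma_ttt = 1.612224; k3 = (0.123723, 0.884476, -0.026896, -1.320047)
  k4: at (s, t) = (0.012425, 0.092067), (ds/dtau, dt/dtau) = (0.123051, 0.851141); Gamma_sss = 0.000000, Gamma_sst = 0.006712, Gamma_stt = 0.040273, Gamma_tss = 0.000000, Gamma_tst = 0.259894, Gamma_ttt = 1.559364; k4 = (0.123051, 0.851141, -0.030581, -1.184107)
  Y <- Y + (h/6)(k1 + 2k2 + 2k3 + k4): s = 0.0124, t = 0.0920, ds/dtau = 0.1231, dt/dtau = 0.8513


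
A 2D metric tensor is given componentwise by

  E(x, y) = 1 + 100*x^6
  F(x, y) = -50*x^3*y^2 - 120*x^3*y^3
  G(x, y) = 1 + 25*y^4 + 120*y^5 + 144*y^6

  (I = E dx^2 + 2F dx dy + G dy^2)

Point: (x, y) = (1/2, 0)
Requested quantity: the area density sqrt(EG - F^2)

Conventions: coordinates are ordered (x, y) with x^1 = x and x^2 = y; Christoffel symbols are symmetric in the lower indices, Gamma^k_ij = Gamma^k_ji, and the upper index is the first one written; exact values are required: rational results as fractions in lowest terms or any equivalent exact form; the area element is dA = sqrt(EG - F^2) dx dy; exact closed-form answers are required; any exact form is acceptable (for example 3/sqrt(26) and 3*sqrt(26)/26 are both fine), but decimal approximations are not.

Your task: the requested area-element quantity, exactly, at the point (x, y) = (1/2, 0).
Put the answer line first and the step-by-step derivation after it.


Answer: sqrt(EG - F^2) = sqrt(41)/4

E = 41/16, F = 0, G = 1; EG - F^2 = 41/16


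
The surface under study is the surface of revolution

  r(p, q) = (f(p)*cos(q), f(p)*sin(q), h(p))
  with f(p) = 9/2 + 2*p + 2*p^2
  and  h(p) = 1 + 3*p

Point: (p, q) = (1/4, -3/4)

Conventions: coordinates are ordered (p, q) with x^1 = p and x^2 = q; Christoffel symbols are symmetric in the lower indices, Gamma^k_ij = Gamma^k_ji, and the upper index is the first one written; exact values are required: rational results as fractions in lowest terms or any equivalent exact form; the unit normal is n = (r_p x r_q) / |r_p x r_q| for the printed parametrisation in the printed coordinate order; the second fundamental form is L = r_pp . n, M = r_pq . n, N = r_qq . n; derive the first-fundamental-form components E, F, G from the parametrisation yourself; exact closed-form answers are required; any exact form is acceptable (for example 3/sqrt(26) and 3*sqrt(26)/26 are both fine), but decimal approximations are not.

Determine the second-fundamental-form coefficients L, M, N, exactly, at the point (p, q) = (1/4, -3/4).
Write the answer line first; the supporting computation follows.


Answer: L = -2*sqrt(2), M = 0, N = 41*sqrt(2)/16

f = 41/8, f' = 3, f'' = 4, h' = 3, h'' = 0
E = 18, F = 0, G = 1681/64; answer radicand W^2 = 18
unnormalised second-form numerators: l = -12, m = 0, n = 123/8; L = l/sqrt(18), and similarly M = m/sqrt(W^2), N = n/sqrt(W^2)


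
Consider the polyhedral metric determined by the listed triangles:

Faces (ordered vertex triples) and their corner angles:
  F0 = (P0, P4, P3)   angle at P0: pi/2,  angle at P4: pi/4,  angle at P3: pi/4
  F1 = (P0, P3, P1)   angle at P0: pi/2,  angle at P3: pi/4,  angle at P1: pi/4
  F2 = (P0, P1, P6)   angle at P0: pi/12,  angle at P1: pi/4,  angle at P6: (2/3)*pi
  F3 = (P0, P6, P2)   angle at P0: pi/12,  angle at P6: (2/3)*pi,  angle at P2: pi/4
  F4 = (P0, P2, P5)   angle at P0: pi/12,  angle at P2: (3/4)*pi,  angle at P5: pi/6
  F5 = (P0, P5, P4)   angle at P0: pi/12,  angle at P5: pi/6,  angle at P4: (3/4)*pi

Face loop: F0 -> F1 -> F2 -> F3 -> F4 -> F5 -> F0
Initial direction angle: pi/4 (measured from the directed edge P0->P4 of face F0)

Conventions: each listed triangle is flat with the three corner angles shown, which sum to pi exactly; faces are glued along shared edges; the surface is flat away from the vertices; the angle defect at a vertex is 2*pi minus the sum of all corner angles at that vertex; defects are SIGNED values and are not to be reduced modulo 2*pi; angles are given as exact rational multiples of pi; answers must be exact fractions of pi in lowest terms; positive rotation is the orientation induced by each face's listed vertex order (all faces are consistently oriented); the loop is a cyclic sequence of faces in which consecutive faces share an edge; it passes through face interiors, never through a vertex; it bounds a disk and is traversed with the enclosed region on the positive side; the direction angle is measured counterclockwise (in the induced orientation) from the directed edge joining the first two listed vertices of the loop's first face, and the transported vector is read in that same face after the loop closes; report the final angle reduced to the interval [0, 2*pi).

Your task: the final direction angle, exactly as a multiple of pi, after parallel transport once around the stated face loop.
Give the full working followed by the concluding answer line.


enclosed vertex P0: corner angles sum to (4/3)*pi, defect = 2*pi - (4/3)*pi = (2/3)*pi
by Gauss-Bonnet the loop rotates the vector by the enclosed defect sum (positive orientation, mod 2*pi)
final angle = pi/4 + (2/3)*pi = (11/12)*pi (mod 2*pi)

Answer: final direction angle = (11/12)*pi


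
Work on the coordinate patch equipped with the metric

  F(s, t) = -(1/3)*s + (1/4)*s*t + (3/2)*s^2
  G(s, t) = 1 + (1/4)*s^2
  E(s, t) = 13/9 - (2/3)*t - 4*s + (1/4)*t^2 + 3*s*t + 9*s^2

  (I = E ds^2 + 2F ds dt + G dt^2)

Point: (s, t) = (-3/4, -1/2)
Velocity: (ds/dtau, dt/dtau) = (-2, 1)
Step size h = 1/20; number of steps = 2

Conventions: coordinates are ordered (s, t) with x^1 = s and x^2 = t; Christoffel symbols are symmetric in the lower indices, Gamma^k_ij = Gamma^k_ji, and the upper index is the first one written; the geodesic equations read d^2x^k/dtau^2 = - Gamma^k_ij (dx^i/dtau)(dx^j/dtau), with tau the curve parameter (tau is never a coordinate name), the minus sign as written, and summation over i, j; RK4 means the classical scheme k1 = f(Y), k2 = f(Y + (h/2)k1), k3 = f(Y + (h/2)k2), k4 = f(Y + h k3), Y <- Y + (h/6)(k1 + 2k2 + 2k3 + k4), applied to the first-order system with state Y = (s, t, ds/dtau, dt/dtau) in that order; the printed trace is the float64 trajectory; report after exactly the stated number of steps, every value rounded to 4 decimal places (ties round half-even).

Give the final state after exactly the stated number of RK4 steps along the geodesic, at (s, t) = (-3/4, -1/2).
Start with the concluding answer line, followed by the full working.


Answer: s = -0.9377, t = -0.3985, ds/dtau = -1.7691, dt/dtau = 1.0284

f(Y) = (ds/dtau, dt/dtau, -Gamma^s_ij Y'^i Y'^j, -Gamma^t_ij Y'^i Y'^j) with the Gammas evaluated at the stage position; h = 0.050000; intermediate values shown to 6 dp
step 0: s = -0.7500, t = -0.5000, ds/dtau = -2.0000, dt/dtau = 1.0000
step 1:
  k1: at (s, t) = (-0.750000, -0.500000), (ds/dtau, dt/dtau) = (-2.000000, 1.000000); Gamma_sss = -0.850614, Gamma_sst = -0.141769, Gamma_stt = 0.000000, Gamma_tss = -0.100731, Gamma_tst = -0.016788, Gamma_ttt = 0.000000; k1 = (-2.000000, 1.000000, 2.835380, 0.335769)
  k2: at (s, t) = (-0.800000, -0.475000), (ds/dtau, dt/dtau) = (-1.929115, 1.008394); Gamma_sss = -0.820740, Gamma_sst = -0.136790, Gamma_stt = 0.000000, Gamma_tss = -0.099358, Gamma_tst = -0.016560, Gamma_ttt = 0.000000; k2 = (-1.929115, 1.008394, 2.522175, 0.305333)
  k3: at (s, t) = (-0.798228, -0.474790), (ds/dtau, dt/dtau) = (-1.936946, 1.007633); Gamma_sss = -0.821877, Gamma_sst = -0.136980, Gamma_stt = 0.000000, Gamma_tss = -0.099439, Gamma_tst = -0.016573, Gamma_ttt = 0.000000; k3 = (-1.936946, 1.007633, 2.548791, 0.308377)
  k4: at (s, t) = (-0.846847, -0.449618), (ds/dtau, dt/dtau) = (-1.872560, 1.015419); Gamma_sss = -0.794569, Gamma_sst = -0.132428, Gamma_stt = 0.000000, Gamma_tss = -0.098030, Gamma_tst = -0.016338, Gamma_ttt = 0.000000; k4 = (-1.872560, 1.015419, 2.282536, 0.281607)
  Y <- Y + (h/6)(k1 + 2k2 + 2k3 + k4): s = -0.8467, t = -0.4496, ds/dtau = -1.8728, dt/dtau = 1.0154
step 2:
  k1: at (s, t) = (-0.846706, -0.449604), (ds/dtau, dt/dtau) = (-1.872835, 1.015373); Gamma_sss = -0.794655, Gamma_sst = -0.132442, Gamma_stt = 0.000000, Gamma_tss = -0.098036, Gamma_tst = -0.016339, Gamma_ttt = 0.000000; k1 = (-1.872835, 1.015373, 2.283546, 0.281720)
  k2: at (s, t) = (-0.893527, -0.424220), (ds/dtau, dt/dtau) = (-1.815746, 1.022416); Gamma_sss = -0.769945, Gamma_sst = -0.128324, Gamma_stt = 0.000000, Gamma_tss = -0.096642, Gamma_tst = -0.016107, Gamma_ttt = 0.000000; k2 = (-1.815746, 1.022416, 2.062003, 0.258818)
  k3: at (s, t) = (-0.892099, -0.424044), (ds/dtau, dt/dtau) = (-1.821285, 1.021844); Gamma_sss = -0.770763, Gamma_sst = -0.128460, Gamma_stt = 0.000000, Gamma_tss = -0.096709, Gamma_tst = -0.016118, Gamma_ttt = 0.000000; k3 = (-1.821285, 1.021844, 2.078532, 0.260797)
  k4: at (s, t) = (-0.937770, -0.398512), (ds/dtau, dt/dtau) = (-1.768908, 1.028413); Gamma_sss = -0.747984, Gamma_sst = -0.124664, Gamma_stt = 0.000000, Gamma_tss = -0.095324, Gamma_tst = -0.015887, Gamma_ttt = 0.000000; k4 = (-1.768908, 1.028413, 1.886898, 0.240468)
  Y <- Y + (h/6)(k1 + 2k2 + 2k3 + k4): s = -0.9377, t = -0.3985, ds/dtau = -1.7691, dt/dtau = 1.0284


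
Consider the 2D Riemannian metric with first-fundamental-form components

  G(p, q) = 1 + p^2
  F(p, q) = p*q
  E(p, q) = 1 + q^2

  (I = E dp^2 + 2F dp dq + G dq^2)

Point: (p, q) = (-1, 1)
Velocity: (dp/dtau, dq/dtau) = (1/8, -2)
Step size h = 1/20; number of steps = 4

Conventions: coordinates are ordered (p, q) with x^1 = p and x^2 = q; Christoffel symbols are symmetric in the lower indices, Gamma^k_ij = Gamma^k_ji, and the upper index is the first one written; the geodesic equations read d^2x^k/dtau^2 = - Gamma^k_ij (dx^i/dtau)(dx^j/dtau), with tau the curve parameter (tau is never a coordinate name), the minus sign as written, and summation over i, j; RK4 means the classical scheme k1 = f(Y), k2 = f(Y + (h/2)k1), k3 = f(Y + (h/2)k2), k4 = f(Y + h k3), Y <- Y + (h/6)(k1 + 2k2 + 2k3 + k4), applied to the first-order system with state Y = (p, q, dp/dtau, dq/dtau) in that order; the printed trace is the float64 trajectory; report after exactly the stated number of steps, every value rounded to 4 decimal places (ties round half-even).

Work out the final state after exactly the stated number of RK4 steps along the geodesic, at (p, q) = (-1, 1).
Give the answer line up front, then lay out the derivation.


Answer: p = -0.9716, q = 0.5960, dp/dtau = 0.1596, dq/dtau = -2.0437

f(Y) = (dp/dtau, dq/dtau, -Gamma^p_ij Y'^i Y'^j, -Gamma^q_ij Y'^i Y'^j) with the Gammas evaluated at the stage position; h = 0.050000; intermediate values shown to 6 dp
step 0: p = -1.0000, q = 1.0000, dp/dtau = 0.1250, dq/dtau = -2.0000
step 1:
  k1: at (p, q) = (-1.000000, 1.000000), (dp/dtau, dq/dtau) = (0.125000, -2.000000); Gamma_ppp = 0.000000, Gamma_ppq = 0.333333, Gamma_pqq = 0.000000, Gamma_qpp = 0.000000, Gamma_qpq = -0.333333, Gamma_qqq = 0.000000; k1 = (0.125000, -2.000000, 0.166667, -0.166667)
  k2: at (p, q) = (-0.996875, 0.950000), (dp/dtau, dq/dtau) = (0.129167, -2.004167); Gamma_ppp = 0.000000, Gamma_ppq = 0.328009, Gamma_pqq = 0.000000, Gamma_qpp = 0.000000, Gamma_qpq = -0.344194, Gamma_qqq = 0.000000; k2 = (0.129167, -2.004167, 0.169825, -0.178204)
  k3: at (p, q) = (-0.996771, 0.949896), (dp/dtau, dq/dtau) = (0.129246, -2.004455); Gamma_ppp = 0.000000, Gamma_ppq = 0.328019, Gamma_pqq = 0.000000, Gamma_qpp = 0.000000, Gamma_qpq = -0.344206, Gamma_qqq = 0.000000; k3 = (0.129246, -2.004455, 0.169958, -0.178345)
  k4: at (p, q) = (-0.993538, 0.899777), (dp/dtau, dq/dtau) = (0.133498, -2.008917); Gamma_ppp = 0.000000, Gamma_ppq = 0.321726, Gamma_pqq = 0.000000, Gamma_qpp = 0.000000, Gamma_qpq = -0.355252, Gamma_qqq = 0.000000; k4 = (0.133498, -2.008917, 0.172565, -0.190547)
  Y <- Y + (h/6)(k1 + 2k2 + 2k3 + k4): p = -0.9935, q = 0.8998, dp/dtau = 0.1335, dq/dtau = -2.0089
step 2:
  k1: at (p, q) = (-0.993539, 0.899782), (dp/dtau, dq/dtau) = (0.133490, -2.008919); Gamma_ppp = 0.000000, Gamma_ppq = 0.321727, Gamma_pqq = 0.000000, Gamma_qpp = 0.000000, Gamma_qpq = -0.355251, Gamma_qqq = 0.000000; k1 = (0.133490, -2.008919, 0.172555, -0.190536)
  k2: at (p, q) = (-0.990202, 0.849559), (dp/dtau, dq/dtau) = (0.137804, -2.013683); Gamma_ppp = 0.000000, Gamma_ppq = 0.314389, Gamma_pqq = 0.000000, Gamma_qpp = 0.000000, Gamma_qpq = -0.366436, Gamma_qqq = 0.000000; k2 = (0.137804, -2.013683, 0.174482, -0.203367)
  k3: at (p, q) = (-0.990094, 0.849440), (dp/dtau, dq/dtau) = (0.137852, -2.014003); Gamma_ppp = 0.000000, Gamma_ppq = 0.314394, Gamma_pqq = 0.000000, Gamma_qpp = 0.000000, Gamma_qpq = -0.366453, Gamma_qqq = 0.000000; k3 = (0.137852, -2.014003, 0.174573, -0.203480)
  k4: at (p, q) = (-0.986646, 0.799082), (dp/dtau, dq/dtau) = (0.142219, -2.019093); Gamma_ppp = 0.000000, Gamma_ppq = 0.305927, Gamma_pqq = 0.000000, Gamma_qpp = 0.000000, Gamma_qpq = -0.377736, Gamma_qqq = 0.000000; k4 = (0.142219, -2.019093, 0.175695, -0.216936)
  Y <- Y + (h/6)(k1 + 2k2 + 2k3 + k4): p = -0.9866, q = 0.7991, dp/dtau = 0.1422, dq/dtau = -2.0191
step 3:
  k1: at (p, q) = (-0.986647, 0.799087), (dp/dtau, dq/dtau) = (0.142210, -2.019096); Gamma_ppp = 0.000000, Gamma_ppq = 0.305928, Gamma_pqq = 0.000000, Gamma_qpp = 0.000000, Gamma_qpq = -0.377734, Gamma_qqq = 0.000000; k1 = (0.142210, -2.019096, 0.175685, -0.216921)
  k2: at (p, q) = (-0.983092, 0.748610), (dp/dtau, dq/dtau) = (0.146602, -2.024519); Gamma_ppp = 0.000000, Gamma_ppq = 0.296258, Gamma_pqq = 0.000000, Gamma_qpp = 0.000000, Gamma_qpq = -0.389053, Gamma_qqq = 0.000000; k2 = (0.146602, -2.024519, 0.175857, -0.230940)
  k3: at (p, q) = (-0.982982, 0.748474), (dp/dtau, dq/dtau) = (0.146606, -2.024869); Gamma_ppp = 0.000000, Gamma_ppq = 0.296253, Gamma_pqq = 0.000000, Gamma_qpp = 0.000000, Gamma_qpq = -0.389074, Gamma_qqq = 0.000000; k3 = (0.146606, -2.024869, 0.175890, -0.230999)
  k4: at (p, q) = (-0.979317, 0.697844), (dp/dtau, dq/dtau) = (0.151004, -2.030646); Gamma_ppp = 0.000000, Gamma_ppq = 0.285294, Gamma_pqq = 0.000000, Gamma_qpp = 0.000000, Gamma_qpq = -0.400367, Gamma_qqq = 0.000000; k4 = (0.151004, -2.030646, 0.174963, -0.245534)
  Y <- Y + (h/6)(k1 + 2k2 + 2k3 + k4): p = -0.9793, q = 0.6978, dp/dtau = 0.1510, dq/dtau = -2.0306
step 4:
  k1: at (p, q) = (-0.979317, 0.697849), (dp/dtau, dq/dtau) = (0.150994, -2.030648); Gamma_ppp = 0.000000, Gamma_ppq = 0.285296, Gamma_pqq = 0.000000, Gamma_qpp = 0.000000, Gamma_qpq = -0.400366, Gamma_qqq = 0.000000; k1 = (0.150994, -2.030648, 0.174953, -0.245517)
  k2: at (p, q) = (-0.975542, 0.647083), (dp/dtau, dq/dtau) = (0.155368, -2.036786); Gamma_ppp = 0.000000, Gamma_ppq = 0.272985, Gamma_pqq = 0.000000, Gamma_qpp = 0.000000, Gamma_qpq = -0.411552, Gamma_qqq = 0.000000; k2 = (0.155368, -2.036786, 0.172773, -0.260472)
  k3: at (p, q) = (-0.975433, 0.646930), (dp/dtau, dq/dtau) = (0.155314, -2.037160); Gamma_ppp = 0.000000, Gamma_ppq = 0.272968, Gamma_pqq = 0.000000, Gamma_qpp = 0.000000, Gamma_qpq = -0.411577, Gamma_qqq = 0.000000; k3 = (0.155314, -2.037160, 0.172733, -0.260445)
  k4: at (p, q) = (-0.971551, 0.595991), (dp/dtau, dq/dtau) = (0.159631, -2.043671); Gamma_ppp = 0.000000, Gamma_ppq = 0.259226, Gamma_pqq = 0.000000, Gamma_qpp = 0.000000, Gamma_qpq = -0.422576, Gamma_qqq = 0.000000; k4 = (0.159631, -2.043671, 0.169136, -0.275716)
  Y <- Y + (h/6)(k1 + 2k2 + 2k3 + k4): p = -0.9716, q = 0.5960, dp/dtau = 0.1596, dq/dtau = -2.0437


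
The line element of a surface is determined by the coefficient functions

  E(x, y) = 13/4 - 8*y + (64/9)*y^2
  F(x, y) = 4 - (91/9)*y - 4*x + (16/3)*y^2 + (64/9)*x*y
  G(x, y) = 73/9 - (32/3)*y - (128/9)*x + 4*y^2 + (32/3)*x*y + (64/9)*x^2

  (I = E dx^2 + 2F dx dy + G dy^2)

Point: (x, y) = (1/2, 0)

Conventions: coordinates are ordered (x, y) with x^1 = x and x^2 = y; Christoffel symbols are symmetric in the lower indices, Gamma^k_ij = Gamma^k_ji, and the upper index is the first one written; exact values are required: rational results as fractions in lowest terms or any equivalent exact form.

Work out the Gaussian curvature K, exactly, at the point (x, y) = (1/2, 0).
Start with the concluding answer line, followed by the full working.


Answer: K = -9216/32761

E = 13/4, F = 2, G = 25/9, EG - F^2 = 181/36 at the point
E_x = 0, E_y = -8, F_x = -4, F_y = -59/9, G_x = -64/9, G_y = -16/3
E_yy = 128/9, F_xy = 64/9, G_xx = 128/9
Evaluate Brioschi's two determinant matrices M1, M2 and divide by (EG - F^2)^2.
M1 = [[-E_yy/2 + F_xy - G_xx/2, E_x/2, F_x - E_y/2], [F_y - G_x/2, E, F], [G_y/2, F, G]] = [[-64/9, 0, 0], [-3, 13/4, 2], [-8/3, 2, 25/9]]; det M1 = -2896/81
M2 = [[0, E_y/2, G_x/2], [E_y/2, E, F], [G_x/2, F, G]] = [[0, -4, -32/9], [-4, 13/4, 2], [-32/9, 2, 25/9]]; det M2 = -2320/81
det M1 - det M2 = -64/9; K = -64/9 / (181/36)^2 = -9216/32761


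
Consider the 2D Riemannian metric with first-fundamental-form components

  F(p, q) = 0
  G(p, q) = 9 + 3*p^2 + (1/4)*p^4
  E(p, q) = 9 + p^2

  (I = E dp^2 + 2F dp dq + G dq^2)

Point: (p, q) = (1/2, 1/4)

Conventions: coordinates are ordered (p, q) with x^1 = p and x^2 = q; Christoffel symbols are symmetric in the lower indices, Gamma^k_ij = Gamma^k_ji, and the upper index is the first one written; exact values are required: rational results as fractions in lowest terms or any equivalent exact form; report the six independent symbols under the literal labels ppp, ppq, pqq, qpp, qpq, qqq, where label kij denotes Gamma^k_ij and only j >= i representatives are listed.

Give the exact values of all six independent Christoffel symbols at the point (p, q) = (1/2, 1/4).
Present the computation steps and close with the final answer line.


E = 37/4, F = 0, G = 625/64 at the point
E_p = 1, E_q = 0, F_p = 0, F_q = 0, G_p = 25/8, G_q = 0
EG - F^2 = 23125/256;  g^inv = (256/23125) * [[625/64, 0], [0, 37/4]]
first-kind symbols [ij,l] = (1/2)(d_i g_jl + d_j g_il - d_l g_ij): [pp,p] = E_p/2 = 1/2, [pp,q] = F_p - E_q/2 = 0, [pq,p] = E_q/2 = 0, [pq,q] = G_p/2 = 25/16, [qq,p] = F_q - G_p/2 = -25/16, [qq,q] = G_q/2 = 0
Gamma^p_ij = (G*[ij,p] - F*[ij,q])/(EG - F^2), Gamma^q_ij = (E*[ij,q] - F*[ij,p])/(EG - F^2)

Answer: Gamma_ppp = 2/37, Gamma_ppq = 0, Gamma_pqq = -25/148, Gamma_qpp = 0, Gamma_qpq = 4/25, Gamma_qqq = 0


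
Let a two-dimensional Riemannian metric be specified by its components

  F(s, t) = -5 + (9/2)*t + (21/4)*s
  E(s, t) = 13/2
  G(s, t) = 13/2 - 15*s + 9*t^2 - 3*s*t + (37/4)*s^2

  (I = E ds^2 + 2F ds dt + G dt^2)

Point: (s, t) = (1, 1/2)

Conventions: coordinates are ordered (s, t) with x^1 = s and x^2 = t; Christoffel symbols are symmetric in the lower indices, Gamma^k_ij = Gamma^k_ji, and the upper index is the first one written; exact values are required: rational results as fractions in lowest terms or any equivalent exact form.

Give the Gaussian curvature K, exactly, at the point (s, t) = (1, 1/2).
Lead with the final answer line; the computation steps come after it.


Answer: K = -1317/196

E = 13/2, F = 5/2, G = 3/2, EG - F^2 = 7/2 at the point
E_s = 0, E_t = 0, F_s = 21/4, F_t = 9/2, G_s = 2, G_t = 6
E_tt = 0, F_st = 0, G_ss = 37/2
Using the Brioschi determinant formula for K from the metric derivatives:
M1 = [[-E_tt/2 + F_st - G_ss/2, E_s/2, F_s - E_t/2], [F_t - G_s/2, E, F], [G_t/2, F, G]] = [[-37/4, 0, 21/4], [7/2, 13/2, 5/2], [3, 5/2, 3/2]]; det M1 = -1421/16
M2 = [[0, E_t/2, G_s/2], [E_t/2, E, F], [G_s/2, F, G]] = [[0, 0, 1], [0, 13/2, 5/2], [1, 5/2, 3/2]]; det M2 = -13/2
det M1 - det M2 = -1317/16; K = -1317/16 / (7/2)^2 = -1317/196


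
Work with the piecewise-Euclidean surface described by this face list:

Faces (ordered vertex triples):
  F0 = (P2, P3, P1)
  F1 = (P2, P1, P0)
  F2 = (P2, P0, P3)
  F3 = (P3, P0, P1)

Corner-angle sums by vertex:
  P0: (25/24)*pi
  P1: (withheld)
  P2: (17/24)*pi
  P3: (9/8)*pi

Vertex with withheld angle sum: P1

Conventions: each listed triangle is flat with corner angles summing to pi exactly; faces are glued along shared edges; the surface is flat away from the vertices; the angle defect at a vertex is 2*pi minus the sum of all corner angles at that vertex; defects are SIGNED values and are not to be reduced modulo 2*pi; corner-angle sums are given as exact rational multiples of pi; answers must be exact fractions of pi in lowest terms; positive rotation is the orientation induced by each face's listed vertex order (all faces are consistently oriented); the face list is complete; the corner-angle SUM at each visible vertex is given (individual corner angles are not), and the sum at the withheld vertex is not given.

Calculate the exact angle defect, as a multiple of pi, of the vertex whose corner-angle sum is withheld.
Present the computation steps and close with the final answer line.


V = 4, E = 6, F = 4; chi = V - E + F = 2
Gauss-Bonnet: total defect = 2*pi*chi = 4*pi; visible defects sum to (25/8)*pi

Answer: defect(P1) = (7/8)*pi


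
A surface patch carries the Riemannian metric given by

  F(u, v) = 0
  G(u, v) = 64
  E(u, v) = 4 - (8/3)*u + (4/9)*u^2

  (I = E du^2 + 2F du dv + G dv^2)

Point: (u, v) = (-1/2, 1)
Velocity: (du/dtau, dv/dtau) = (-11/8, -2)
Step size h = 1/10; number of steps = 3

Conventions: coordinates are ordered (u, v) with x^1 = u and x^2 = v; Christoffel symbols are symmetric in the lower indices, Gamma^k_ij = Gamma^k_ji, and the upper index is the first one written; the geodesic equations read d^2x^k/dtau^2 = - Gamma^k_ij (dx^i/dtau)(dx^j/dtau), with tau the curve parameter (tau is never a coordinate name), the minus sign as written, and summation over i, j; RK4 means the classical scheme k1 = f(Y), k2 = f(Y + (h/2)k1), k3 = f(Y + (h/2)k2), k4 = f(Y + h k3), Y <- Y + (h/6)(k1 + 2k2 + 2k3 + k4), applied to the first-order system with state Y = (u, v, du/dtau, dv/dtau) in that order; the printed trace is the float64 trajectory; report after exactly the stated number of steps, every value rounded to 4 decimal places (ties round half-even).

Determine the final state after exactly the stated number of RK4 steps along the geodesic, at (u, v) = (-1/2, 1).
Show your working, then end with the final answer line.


f(Y) = (du/dtau, dv/dtau, -Gamma^u_ij Y'^i Y'^j, -Gamma^v_ij Y'^i Y'^j) with the Gammas evaluated at the stage position; h = 0.100000; intermediate values shown to 6 dp
step 0: u = -0.5000, v = 1.0000, du/dtau = -1.3750, dv/dtau = -2.0000
step 1:
  k1: at (u, v) = (-0.500000, 1.000000), (du/dtau, dv/dtau) = (-1.375000, -2.000000); Gamma_uuu = -0.285714, Gamma_uuv = 0.000000, Gamma_uvv = 0.000000, Gamma_vuu = 0.000000, Gamma_vuv = 0.000000, Gamma_vvv = 0.000000; k1 = (-1.375000, -2.000000, 0.540179, 0.000000)
  k2: at (u, v) = (-0.568750, 0.900000), (du/dtau, dv/dtau) = (-1.347991, -2.000000); Gamma_uuu = -0.280210, Gamma_uuv = 0.000000, Gamma_uvv = 0.000000, Gamma_vuu = 0.000000, Gamma_vuv = 0.000000, Gamma_vvv = 0.000000; k2 = (-1.347991, -2.000000, 0.509164, 0.000000)
  k3: at (u, v) = (-0.567400, 0.900000), (du/dtau, dv/dtau) = (-1.349542, -2.000000); Gamma_uuu = -0.280316, Gamma_uuv = 0.000000, Gamma_uvv = 0.000000, Gamma_vuu = 0.000000, Gamma_vuv = 0.000000, Gamma_vvv = 0.000000; k3 = (-1.349542, -2.000000, 0.510530, 0.000000)
  k4: at (u, v) = (-0.634954, 0.800000), (du/dtau, dv/dtau) = (-1.323947, -2.000000); Gamma_uuu = -0.275107, Gamma_uuv = 0.000000, Gamma_uvv = 0.000000, Gamma_vuu = 0.000000, Gamma_vuv = 0.000000, Gamma_vvv = 0.000000; k4 = (-1.323947, -2.000000, 0.482217, 0.000000)
  Y <- Y + (h/6)(k1 + 2k2 + 2k3 + k4): u = -0.6349, v = 0.8000, du/dtau = -1.3240, dv/dtau = -2.0000
step 2:
  k1: at (u, v) = (-0.634900, 0.800000), (du/dtau, dv/dtau) = (-1.323970, -2.000000); Gamma_uuu = -0.275111, Gamma_uuv = 0.000000, Gamma_uvv = 0.000000, Gamma_vuu = 0.000000, Gamma_vuv = 0.000000, Gamma_vvv = 0.000000; k1 = (-1.323970, -2.000000, 0.482241, 0.000000)
  k2: at (u, v) = (-0.701099, 0.700000), (du/dtau, dv/dtau) = (-1.299858, -2.000000); Gamma_uuu = -0.270190, Gamma_uuv = 0.000000, Gamma_uvv = 0.000000, Gamma_vuu = 0.000000, Gamma_vuv = 0.000000, Gamma_vvv = 0.000000; k2 = (-1.299858, -2.000000, 0.456522, 0.000000)
  k3: at (u, v) = (-0.699893, 0.700000), (du/dtau, dv/dtau) = (-1.301144, -2.000000); Gamma_uuu = -0.270278, Gamma_uuv = 0.000000, Gamma_uvv = 0.000000, Gamma_vuu = 0.000000, Gamma_vuv = 0.000000, Gamma_vvv = 0.000000; k3 = (-1.301144, -2.000000, 0.457574, 0.000000)
  k4: at (u, v) = (-0.765015, 0.600000), (du/dtau, dv/dtau) = (-1.278213, -2.000000); Gamma_uuu = -0.265603, Gamma_uuv = 0.000000, Gamma_uvv = 0.000000, Gamma_vuu = 0.000000, Gamma_vuv = 0.000000, Gamma_vvv = 0.000000; k4 = (-1.278213, -2.000000, 0.433950, 0.000000)
  Y <- Y + (h/6)(k1 + 2k2 + 2k3 + k4): u = -0.7650, v = 0.6000, du/dtau = -1.2782, dv/dtau = -2.0000
step 3:
  k1: at (u, v) = (-0.764970, 0.600000), (du/dtau, dv/dtau) = (-1.278231, -2.000000); Gamma_uuu = -0.265606, Gamma_uuv = 0.000000, Gamma_uvv = 0.000000, Gamma_vuu = 0.000000, Gamma_vuv = 0.000000, Gamma_vvv = 0.000000; k1 = (-1.278231, -2.000000, 0.433967, 0.000000)
  k2: at (u, v) = (-0.828882, 0.500000), (du/dtau, dv/dtau) = (-1.256532, -2.000000); Gamma_uuu = -0.261173, Gamma_uuv = 0.000000, Gamma_uvv = 0.000000, Gamma_vuu = 0.000000, Gamma_vuv = 0.000000, Gamma_vvv = 0.000000; k2 = (-1.256532, -2.000000, 0.412359, 0.000000)
  k3: at (u, v) = (-0.827797, 0.500000), (du/dtau, dv/dtau) = (-1.257613, -2.000000); Gamma_uuu = -0.261247, Gamma_uuv = 0.000000, Gamma_uvv = 0.000000, Gamma_vuu = 0.000000, Gamma_vuv = 0.000000, Gamma_vvv = 0.000000; k3 = (-1.257613, -2.000000, 0.413185, 0.000000)
  k4: at (u, v) = (-0.890731, 0.400000), (du/dtau, dv/dtau) = (-1.236912, -2.000000); Gamma_uuu = -0.257021, Gamma_uuv = 0.000000, Gamma_uvv = 0.000000, Gamma_vuu = 0.000000, Gamma_vuv = 0.000000, Gamma_vvv = 0.000000; k4 = (-1.236912, -2.000000, 0.393230, 0.000000)
  Y <- Y + (h/6)(k1 + 2k2 + 2k3 + k4): u = -0.8907, v = 0.4000, du/dtau = -1.2369, dv/dtau = -2.0000

Answer: u = -0.8907, v = 0.4000, du/dtau = -1.2369, dv/dtau = -2.0000


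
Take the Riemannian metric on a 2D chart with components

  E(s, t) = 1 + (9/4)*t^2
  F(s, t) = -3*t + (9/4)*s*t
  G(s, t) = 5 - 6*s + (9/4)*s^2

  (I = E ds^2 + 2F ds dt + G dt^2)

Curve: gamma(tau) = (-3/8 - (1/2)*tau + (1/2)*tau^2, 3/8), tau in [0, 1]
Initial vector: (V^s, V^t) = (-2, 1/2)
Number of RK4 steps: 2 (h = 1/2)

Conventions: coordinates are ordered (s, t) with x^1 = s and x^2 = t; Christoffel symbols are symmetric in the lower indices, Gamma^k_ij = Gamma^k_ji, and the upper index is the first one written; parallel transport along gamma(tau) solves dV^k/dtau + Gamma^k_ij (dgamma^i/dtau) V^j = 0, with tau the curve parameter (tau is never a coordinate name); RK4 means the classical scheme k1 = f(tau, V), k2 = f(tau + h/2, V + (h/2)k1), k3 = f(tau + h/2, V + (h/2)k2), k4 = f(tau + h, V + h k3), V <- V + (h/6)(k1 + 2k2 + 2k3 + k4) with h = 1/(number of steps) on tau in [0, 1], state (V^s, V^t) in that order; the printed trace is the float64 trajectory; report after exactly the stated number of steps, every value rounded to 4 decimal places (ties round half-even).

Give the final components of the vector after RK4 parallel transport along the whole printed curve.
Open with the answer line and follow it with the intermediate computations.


Answer: V^s = -2.0000, V^t = 0.5000

gamma'(tau) = (-1/2 + tau, 0); f(tau, V)^k = -Gamma^k_ij(gamma(tau)) gamma'^i(tau) V^j; h = 1/2; intermediate values shown to 6 dp
curve data and Christoffel symbols at the stage parameters:
  tau = 0.000000: gamma = (-0.375000, 0.375000), gamma' = (-0.500000, 0.000000); Gamma_sss = 0.000000, Gamma_sst = 0.107037, Gamma_stt = 0.000000, Gamma_tss = 0.000000, Gamma_tst = -0.487611, Gamma_ttt = 0.000000
  tau = 0.250000: gamma = (-0.468750, 0.375000), gamma' = (-0.250000, 0.000000); Gamma_sss = 0.000000, Gamma_sst = 0.097845, Gamma_stt = 0.000000, Gamma_tss = 0.000000, Gamma_tst = -0.470202, Gamma_ttt = 0.000000
  tau = 0.500000: gamma = (-0.500000, 0.375000), gamma' = (0.000000, 0.000000); Gamma_sss = 0.000000, Gamma_sst = 0.095029, Gamma_stt = 0.000000, Gamma_tss = 0.000000, Gamma_tst = -0.464584, Gamma_ttt = 0.000000
  tau = 0.750000: gamma = (-0.468750, 0.375000), gamma' = (0.250000, 0.000000); Gamma_sss = 0.000000, Gamma_sst = 0.097845, Gamma_stt = 0.000000, Gamma_tss = 0.000000, Gamma_tst = -0.470202, Gamma_ttt = 0.000000
  tau = 1.000000: gamma = (-0.375000, 0.375000), gamma' = (0.500000, 0.000000); Gamma_sss = 0.000000, Gamma_sst = 0.107037, Gamma_stt = 0.000000, Gamma_tss = 0.000000, Gamma_tst = -0.487611, Gamma_ttt = 0.000000
step 0: V^s = -2.0000, V^t = 0.5000
step 1: k1 = (0.026759, -0.121903), k2 = (0.011485, -0.055193), k3 = (0.011893, -0.057153), k4 = (0.000000, 0.000000); V <- V + (h/6)(k1 + 2k2 + 2k3 + k4): V^s = -1.9939, V^t = 0.4711
step 2: k1 = (0.000000, 0.000000), k2 = (-0.011524, 0.055380), k3 = (-0.011863, 0.057008), k4 = (-0.026739, 0.121810); V <- V + (h/6)(k1 + 2k2 + 2k3 + k4): V^s = -2.0000, V^t = 0.5000


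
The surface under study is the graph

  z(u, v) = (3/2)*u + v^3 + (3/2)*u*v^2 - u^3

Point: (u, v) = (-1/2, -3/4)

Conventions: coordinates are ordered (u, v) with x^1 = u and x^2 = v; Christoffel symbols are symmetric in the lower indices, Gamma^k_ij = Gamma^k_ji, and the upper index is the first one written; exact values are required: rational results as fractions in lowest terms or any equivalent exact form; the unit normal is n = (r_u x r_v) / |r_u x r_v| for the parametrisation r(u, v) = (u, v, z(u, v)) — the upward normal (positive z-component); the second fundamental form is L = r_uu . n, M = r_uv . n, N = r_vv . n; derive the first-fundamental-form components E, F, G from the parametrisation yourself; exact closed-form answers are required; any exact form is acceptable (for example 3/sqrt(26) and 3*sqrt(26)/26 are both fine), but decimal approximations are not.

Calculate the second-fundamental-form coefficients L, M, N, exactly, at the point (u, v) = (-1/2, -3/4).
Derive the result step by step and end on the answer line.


z_u = 51/32, z_v = 45/16, z_uu = 3, z_uv = -9/4, z_vv = -6
E = 3625/1024, F = 2295/512, G = 2281/256; answer radicand W^2 = 11725/1024
unnormalised second-form numerators: l = 3, m = -9/4, n = -6; L = l/sqrt(11725/1024), and similarly M = m/sqrt(W^2), N = n/sqrt(W^2)

Answer: L = 96*sqrt(469)/2345, M = -72*sqrt(469)/2345, N = -192*sqrt(469)/2345


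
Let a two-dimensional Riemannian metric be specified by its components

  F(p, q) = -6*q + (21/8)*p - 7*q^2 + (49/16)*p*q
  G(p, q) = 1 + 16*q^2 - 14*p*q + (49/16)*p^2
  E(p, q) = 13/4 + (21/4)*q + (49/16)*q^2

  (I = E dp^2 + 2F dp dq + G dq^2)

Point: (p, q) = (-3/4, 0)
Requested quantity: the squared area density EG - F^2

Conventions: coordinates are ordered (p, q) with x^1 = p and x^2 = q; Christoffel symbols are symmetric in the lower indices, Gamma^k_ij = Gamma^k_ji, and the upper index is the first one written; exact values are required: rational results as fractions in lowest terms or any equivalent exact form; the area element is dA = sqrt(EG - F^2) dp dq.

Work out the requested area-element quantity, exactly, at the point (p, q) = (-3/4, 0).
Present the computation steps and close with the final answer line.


E = 13/4, F = -63/32, G = 697/256; EG - F^2 = 1273/256

Answer: EG - F^2 = 1273/256


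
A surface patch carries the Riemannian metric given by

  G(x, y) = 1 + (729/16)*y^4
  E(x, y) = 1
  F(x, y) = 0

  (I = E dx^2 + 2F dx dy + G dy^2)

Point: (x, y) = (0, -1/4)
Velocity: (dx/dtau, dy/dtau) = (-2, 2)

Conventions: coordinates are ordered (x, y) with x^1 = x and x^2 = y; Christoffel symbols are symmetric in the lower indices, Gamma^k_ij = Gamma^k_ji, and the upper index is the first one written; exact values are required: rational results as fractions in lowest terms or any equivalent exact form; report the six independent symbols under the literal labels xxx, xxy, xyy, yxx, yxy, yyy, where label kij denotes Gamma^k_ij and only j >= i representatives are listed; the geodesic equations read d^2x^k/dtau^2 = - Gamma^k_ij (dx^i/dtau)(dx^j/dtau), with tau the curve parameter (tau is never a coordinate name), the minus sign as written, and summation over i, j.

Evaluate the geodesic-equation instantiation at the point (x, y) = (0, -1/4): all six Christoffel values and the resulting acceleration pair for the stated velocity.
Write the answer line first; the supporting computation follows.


Answer: Gamma_xxx = 0, Gamma_xxy = 0, Gamma_xyy = 0, Gamma_yxx = 0, Gamma_yxy = 0, Gamma_yyy = -5832/4825; accelerations (d^2x/dtau^2, d^2y/dtau^2) = (0, 23328/4825)

E = 1, F = 0, G = 4825/4096 at the point
E_x = 0, E_y = 0, F_x = 0, F_y = 0, G_x = 0, G_y = -729/256
EG - F^2 = 4825/4096;  g^inv = (4096/4825) * [[4825/4096, 0], [0, 1]]
first-kind symbols [ij,l] = (1/2)(d_i g_jl + d_j g_il - d_l g_ij): [xx,x] = E_x/2 = 0, [xx,y] = F_x - E_y/2 = 0, [xy,x] = E_y/2 = 0, [xy,y] = G_x/2 = 0, [yy,x] = F_y - G_x/2 = 0, [yy,y] = G_y/2 = -729/512
Gamma^x_ij = (G*[ij,x] - F*[ij,y])/(EG - F^2), Gamma^y_ij = (E*[ij,y] - F*[ij,x])/(EG - F^2)
Gamma_xxx = 0, Gamma_xxy = 0, Gamma_xyy = 0, Gamma_yxx = 0, Gamma_yxy = 0, Gamma_yyy = -5832/4825
d^2x/dtau^2 = -(Gamma_xxx*(-2)^2 + 2*Gamma_xxy*(-2)*(2) + Gamma_xyy*(2)^2) = 0
d^2y/dtau^2 = -(Gamma_yxx*(-2)^2 + 2*Gamma_yxy*(-2)*(2) + Gamma_yyy*(2)^2) = 23328/4825
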